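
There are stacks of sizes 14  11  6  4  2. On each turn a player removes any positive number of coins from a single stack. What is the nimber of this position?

5

Nim-sum: 14 ⊕ 11 ⊕ 6 ⊕ 4 ⊕ 2 = 5.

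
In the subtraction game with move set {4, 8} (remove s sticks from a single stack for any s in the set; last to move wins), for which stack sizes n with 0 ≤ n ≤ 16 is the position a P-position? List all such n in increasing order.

0, 1, 2, 3, 12, 13, 14, 15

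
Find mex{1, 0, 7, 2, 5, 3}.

The values 0, 1, 2, 3 are all present; 4 is the first non-negative integer missing from the set.

4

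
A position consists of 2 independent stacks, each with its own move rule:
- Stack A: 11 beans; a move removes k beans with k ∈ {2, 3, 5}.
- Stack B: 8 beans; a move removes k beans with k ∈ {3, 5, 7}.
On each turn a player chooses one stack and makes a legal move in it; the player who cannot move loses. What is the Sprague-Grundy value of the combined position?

0

Build the Grundy sequence for stack A with g(k) = mex{g(k−s) : s ∈ {2, 3, 5}, s ≤ k}:
g(0) = mex{} = 0
g(1) = mex{} = 0
g(2) = mex{0} = 1
g(3) = mex{0} = 1
g(4) = mex{0,1} = 2
g(5) = mex{0,1} = 2
g(6) = mex{0,1,2} = 3
g(7) = mex{1,2} = 0
g(8) = mex{1,2,3} = 0
g(9) = mex{0,2,3} = 1
g(10) = mex{0,2} = 1
g(11) = mex{0,1,3} = 2
So g(11) = 2.
For stack B, compute g(0), g(1), … with moves {3, 5, 7}:
g(0) = mex{} = 0
g(1) = mex{} = 0
g(2) = mex{} = 0
g(3) = mex{0} = 1
g(4) = mex{0} = 1
g(5) = mex{0} = 1
g(6) = mex{0,1} = 2
g(7) = mex{0,1} = 2
g(8) = mex{0,1} = 2
So g(8) = 2.
By the Sprague-Grundy theorem, the Grundy value of a sum of independent games is the XOR of the component values.
Combined value = 2 ⊕ 2 = 0.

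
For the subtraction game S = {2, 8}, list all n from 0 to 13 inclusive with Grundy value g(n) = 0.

Grundy values for subtraction set {2, 8}:
k:     0  1  2  3  4  5  6  7  8  9 10 11 12 13
g(k):  0  0  1  1  0  0  1  1  2  2  0  0  1  1
The P-positions (g = 0) in 0..13 are 0, 1, 4, 5, 10, 11.

0, 1, 4, 5, 10, 11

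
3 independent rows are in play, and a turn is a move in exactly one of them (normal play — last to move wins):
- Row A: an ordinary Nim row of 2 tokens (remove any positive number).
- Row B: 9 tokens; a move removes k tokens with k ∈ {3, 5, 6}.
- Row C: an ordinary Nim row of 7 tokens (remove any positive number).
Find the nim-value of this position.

5

Row A is a plain Nim row of size 2, so its Grundy value is 2.
Build the Grundy sequence for row B with g(k) = mex{g(k−s) : s ∈ {3, 5, 6}, s ≤ k}:
k:     0  1  2  3  4  5  6  7  8  9
g(k):  0  0  0  1  1  1  2  2  2  0
So g(9) = 0.
Row C is a plain Nim row of size 7, so its Grundy value is 7.
The value of a disjunctive sum is the nim-sum of the parts.
Combined value = 2 ⊕ 0 ⊕ 7 = 5.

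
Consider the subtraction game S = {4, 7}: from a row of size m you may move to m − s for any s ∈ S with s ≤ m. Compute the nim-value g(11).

0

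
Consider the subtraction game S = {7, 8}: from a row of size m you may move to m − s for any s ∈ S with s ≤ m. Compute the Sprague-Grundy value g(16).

0

Build the Grundy sequence with g(k) = mex{g(k−s) : s ∈ {7, 8}, s ≤ k}:
k:     0  1  2  3  4  5  6  7  8  9 10 11 12 13 14 15 16
g(k):  0  0  0  0  0  0  0  1  1  1  1  1  1  1  2  0  0
So g(16) = 0.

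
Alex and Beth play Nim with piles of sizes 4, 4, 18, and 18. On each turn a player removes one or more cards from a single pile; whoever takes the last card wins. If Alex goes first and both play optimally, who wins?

Beth wins

Compute the nim-sum pairwise:
4 ^ 4 = 0
0 ^ 18 = 18
18 ^ 18 = 0
The nim-sum is 0, so this is a P-position: the player to move is in a losing position under optimal play; Alex is about to move from it and so loses — Beth wins.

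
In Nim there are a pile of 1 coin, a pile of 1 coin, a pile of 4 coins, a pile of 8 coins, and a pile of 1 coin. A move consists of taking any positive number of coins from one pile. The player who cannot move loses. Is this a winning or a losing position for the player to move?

Winning position

Bitwise XOR of the heap sizes:
  0001  (1)
  0001  (1)
  0100  (4)
  1000  (8)
  0001  (1)
  ----
  1101  (13)
The nim-sum is 13 ≠ 0, so this is an N-position: the player to move can win.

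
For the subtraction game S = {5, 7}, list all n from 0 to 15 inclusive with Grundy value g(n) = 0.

0, 1, 2, 3, 4, 12, 13, 14, 15

Build the Grundy sequence with g(k) = mex{g(k−s) : s ∈ {5, 7}, s ≤ k}:
k:     0  1  2  3  4  5  6  7  8  9 10 11 12 13 14 15
g(k):  0  0  0  0  0  1  1  1  1  1  2  2  0  0  0  0
The P-positions (g = 0) in 0..15 are 0, 1, 2, 3, 4, 12, 13, 14, 15.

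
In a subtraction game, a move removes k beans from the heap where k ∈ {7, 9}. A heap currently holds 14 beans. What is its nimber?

2

Build the Grundy sequence with g(k) = mex{g(k−s) : s ∈ {7, 9}, s ≤ k}:
k:     0  1  2  3  4  5  6  7  8  9 10 11 12 13 14
g(k):  0  0  0  0  0  0  0  1  1  1  1  1  1  1  2
So g(14) = 2.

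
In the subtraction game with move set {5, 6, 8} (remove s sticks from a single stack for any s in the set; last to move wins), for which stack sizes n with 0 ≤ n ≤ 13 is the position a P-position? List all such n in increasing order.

0, 1, 2, 3, 4, 13

Grundy values for subtraction set {5, 6, 8}:
g(0) = mex{} = 0
g(1) = mex{} = 0
g(2) = mex{} = 0
g(3) = mex{} = 0
g(4) = mex{} = 0
g(5) = mex{0} = 1
g(6) = mex{0} = 1
g(7) = mex{0} = 1
g(8) = mex{0} = 1
g(9) = mex{0} = 1
g(10) = mex{0,1} = 2
g(11) = mex{0,1} = 2
g(12) = mex{0,1} = 2
g(13) = mex{1} = 0
The P-positions (g = 0) in 0..13 are 0, 1, 2, 3, 4, 13.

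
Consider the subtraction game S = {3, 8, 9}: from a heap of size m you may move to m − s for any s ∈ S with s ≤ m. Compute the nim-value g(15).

Grundy values for subtraction set {3, 8, 9}:
k:     0  1  2  3  4  5  6  7  8  9 10 11 12 13 14 15
g(k):  0  0  0  1  1  1  0  0  2  1  1  3  0  0  2  1
So g(15) = 1.

1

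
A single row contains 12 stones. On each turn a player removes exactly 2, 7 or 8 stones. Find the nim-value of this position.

Grundy values for subtraction set {2, 7, 8}:
g(0) = mex{} = 0
g(1) = mex{} = 0
g(2) = mex{0} = 1
g(3) = mex{0} = 1
g(4) = mex{1} = 0
g(5) = mex{1} = 0
g(6) = mex{0} = 1
g(7) = mex{0} = 1
g(8) = mex{0,1} = 2
g(9) = mex{0,1} = 2
g(10) = mex{1,2} = 0
g(11) = mex{0,1,2} = 3
g(12) = mex{0} = 1
So g(12) = 1.

1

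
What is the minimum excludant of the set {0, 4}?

0 is in the set but 1 is not, so the mex is 1.

1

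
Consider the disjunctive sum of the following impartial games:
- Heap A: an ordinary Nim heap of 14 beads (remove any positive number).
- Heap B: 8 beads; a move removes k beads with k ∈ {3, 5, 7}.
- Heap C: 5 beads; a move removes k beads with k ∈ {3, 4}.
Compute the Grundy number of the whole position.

13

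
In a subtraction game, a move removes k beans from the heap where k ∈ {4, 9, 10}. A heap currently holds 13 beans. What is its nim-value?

3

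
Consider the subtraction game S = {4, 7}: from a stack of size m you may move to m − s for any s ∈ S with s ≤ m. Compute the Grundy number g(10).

2

Build the Grundy sequence with g(k) = mex{g(k−s) : s ∈ {4, 7}, s ≤ k}:
g(0) = mex{} = 0
g(1) = mex{} = 0
g(2) = mex{} = 0
g(3) = mex{} = 0
g(4) = mex{0} = 1
g(5) = mex{0} = 1
g(6) = mex{0} = 1
g(7) = mex{0} = 1
g(8) = mex{0,1} = 2
g(9) = mex{0,1} = 2
g(10) = mex{0,1} = 2
So g(10) = 2.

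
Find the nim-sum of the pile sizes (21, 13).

Compute the nim-sum pairwise:
21 ⊕ 13 = 24

24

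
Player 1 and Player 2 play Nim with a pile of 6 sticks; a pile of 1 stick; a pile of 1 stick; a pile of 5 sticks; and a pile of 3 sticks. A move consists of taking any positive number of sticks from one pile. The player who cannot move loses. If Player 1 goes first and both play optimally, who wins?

Player 2 wins

Compute the nim-sum pairwise:
6 ^ 1 = 7
7 ^ 1 = 6
6 ^ 5 = 3
3 ^ 3 = 0
The nim-sum is 0, so this is a P-position: the player to move is in a losing position under optimal play; Player 1 is about to move from it and so loses — Player 2 wins.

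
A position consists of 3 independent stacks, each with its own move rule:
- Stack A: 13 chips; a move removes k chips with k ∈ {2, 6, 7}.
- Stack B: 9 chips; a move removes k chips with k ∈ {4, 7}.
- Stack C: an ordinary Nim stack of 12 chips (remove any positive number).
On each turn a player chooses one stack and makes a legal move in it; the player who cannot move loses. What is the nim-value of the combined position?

14

For stack A, compute g(0), g(1), … with moves {2, 6, 7}:
g(0) = mex{} = 0
g(1) = mex{} = 0
g(2) = mex{0} = 1
g(3) = mex{0} = 1
g(4) = mex{1} = 0
g(5) = mex{1} = 0
g(6) = mex{0} = 1
g(7) = mex{0} = 1
g(8) = mex{0,1} = 2
g(9) = mex{1} = 0
g(10) = mex{0,1,2} = 3
g(11) = mex{0} = 1
g(12) = mex{0,1,3} = 2
g(13) = mex{1} = 0
So g(13) = 0.
Build the Grundy sequence for stack B with g(k) = mex{g(k−s) : s ∈ {4, 7}, s ≤ k}:
k:     0  1  2  3  4  5  6  7  8  9
g(k):  0  0  0  0  1  1  1  1  2  2
So g(9) = 2.
Stack C is a plain Nim stack of size 12, so its Grundy value is 12.
By the Sprague-Grundy theorem, the Grundy value of a sum of independent games is the XOR of the component values.
Combined value = 0 ⊕ 2 ⊕ 12 = 14.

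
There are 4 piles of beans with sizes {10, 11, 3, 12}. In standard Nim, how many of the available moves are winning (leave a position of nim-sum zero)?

3

Compute the nim-sum pairwise:
10 ⊕ 11 = 1
1 ⊕ 3 = 2
2 ⊕ 12 = 14
The overall nim-sum is X = 14. A pile of size p has a winning move iff p XOR X < p (reduce it to p XOR X).
  10: 10 XOR 14 = 4 < 10 — winning move (to 4).
  11: 11 XOR 14 = 5 < 11 — winning move (to 5).
  3: 3 XOR 14 = 13 ≥ 3 — no move.
  12: 12 XOR 14 = 2 < 12 — winning move (to 2).
That gives 3 winning moves.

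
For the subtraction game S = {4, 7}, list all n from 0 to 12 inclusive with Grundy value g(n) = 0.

0, 1, 2, 3, 11, 12

Compute g(0), g(1), … for moves {4, 7}:
k:     0  1  2  3  4  5  6  7  8  9 10 11 12
g(k):  0  0  0  0  1  1  1  1  2  2  2  0  0
The P-positions (g = 0) in 0..12 are 0, 1, 2, 3, 11, 12.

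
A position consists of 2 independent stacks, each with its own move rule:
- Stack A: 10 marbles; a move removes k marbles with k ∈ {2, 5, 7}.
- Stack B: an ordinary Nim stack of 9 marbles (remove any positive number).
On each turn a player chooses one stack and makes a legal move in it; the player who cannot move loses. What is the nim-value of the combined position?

9

Grundy values for stack A (subtraction set {2, 5, 7}):
k:     0  1  2  3  4  5  6  7  8  9 10
g(k):  0  0  1  1  0  2  1  3  2  2  0
So g(10) = 0.
Stack B is a plain Nim stack of size 9, so its Grundy value is 9.
By the Sprague-Grundy theorem, the Grundy value of a sum of independent games is the XOR of the component values.
Combined value = 0 XOR 9 = 9.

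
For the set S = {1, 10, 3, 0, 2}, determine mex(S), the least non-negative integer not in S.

4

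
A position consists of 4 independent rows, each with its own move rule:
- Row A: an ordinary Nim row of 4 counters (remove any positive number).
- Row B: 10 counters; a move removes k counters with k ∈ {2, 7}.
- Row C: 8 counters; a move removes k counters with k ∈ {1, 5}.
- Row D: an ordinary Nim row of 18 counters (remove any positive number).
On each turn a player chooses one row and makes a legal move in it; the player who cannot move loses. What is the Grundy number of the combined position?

22

Row A is a plain Nim row of size 4, so its Grundy value is 4.
For row B, compute g(0), g(1), … with moves {2, 7}:
k:     0  1  2  3  4  5  6  7  8  9 10
g(k):  0  0  1  1  0  0  1  1  2  0  0
So g(10) = 0.
For row C, compute g(0), g(1), … with moves {1, 5}:
g(0) = mex{} = 0
g(1) = mex{0} = 1
g(2) = mex{1} = 0
g(3) = mex{0} = 1
g(4) = mex{1} = 0
g(5) = mex{0} = 1
g(6) = mex{1} = 0
g(7) = mex{0} = 1
g(8) = mex{1} = 0
So g(8) = 0.
Row D is a plain Nim row of size 18, so its Grundy value is 18.
By the Sprague-Grundy theorem, the Grundy value of a sum of independent games is the XOR of the component values.
Combined value = 4 ⊕ 0 ⊕ 0 ⊕ 18 = 22.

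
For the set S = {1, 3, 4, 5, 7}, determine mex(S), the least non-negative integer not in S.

0

0 is not in the set, so the mex is 0.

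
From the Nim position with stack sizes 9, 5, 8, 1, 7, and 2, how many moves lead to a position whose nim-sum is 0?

0

Write each in binary and XOR column by column:
  1001  (9)
  0101  (5)
  1000  (8)
  0001  (1)
  0111  (7)
  0010  (2)
  ----
  0000  (0)
The nim-sum is already 0, so every move leaves a nonzero nim-sum — there are no winning moves.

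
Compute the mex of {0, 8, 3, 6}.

1

0 is in the set but 1 is not, so the mex is 1.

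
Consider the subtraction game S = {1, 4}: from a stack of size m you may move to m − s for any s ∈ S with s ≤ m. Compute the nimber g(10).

0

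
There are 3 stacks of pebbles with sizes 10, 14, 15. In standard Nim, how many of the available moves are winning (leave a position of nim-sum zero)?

3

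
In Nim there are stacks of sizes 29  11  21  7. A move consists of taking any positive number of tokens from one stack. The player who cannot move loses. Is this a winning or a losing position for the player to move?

Nim-sum: 29 XOR 11 XOR 21 XOR 7 = 4.
The nim-sum is 4 ≠ 0, so this is an N-position: the player to move can win.

Winning position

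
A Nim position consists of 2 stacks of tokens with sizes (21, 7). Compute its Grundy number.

18

Compute the nim-sum pairwise:
21 XOR 7 = 18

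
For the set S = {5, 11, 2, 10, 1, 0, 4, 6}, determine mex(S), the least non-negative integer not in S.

The values 0, 1, 2 are all present; 3 is the first non-negative integer missing from the set.

3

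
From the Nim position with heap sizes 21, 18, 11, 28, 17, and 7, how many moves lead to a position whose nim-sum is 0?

3

Nim-sum: 21 ^ 18 ^ 11 ^ 28 ^ 17 ^ 7 = 6.
The overall nim-sum is X = 6. A heap of size p has a winning move iff p XOR X < p (reduce it to p XOR X).
  21: 21 XOR 6 = 19 < 21 — winning move (to 19).
  18: 18 XOR 6 = 20 ≥ 18 — no move.
  11: 11 XOR 6 = 13 ≥ 11 — no move.
  28: 28 XOR 6 = 26 < 28 — winning move (to 26).
  17: 17 XOR 6 = 23 ≥ 17 — no move.
  7: 7 XOR 6 = 1 < 7 — winning move (to 1).
That gives 3 winning moves.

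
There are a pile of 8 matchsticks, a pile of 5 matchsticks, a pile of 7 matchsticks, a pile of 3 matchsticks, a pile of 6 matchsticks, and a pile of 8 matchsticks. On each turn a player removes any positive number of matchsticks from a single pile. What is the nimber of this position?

7

Nim-sum: 8 XOR 5 XOR 7 XOR 3 XOR 6 XOR 8 = 7.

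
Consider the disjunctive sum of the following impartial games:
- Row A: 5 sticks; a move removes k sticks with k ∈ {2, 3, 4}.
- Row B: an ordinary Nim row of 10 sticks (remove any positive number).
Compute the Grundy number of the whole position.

8

For row A, compute g(0), g(1), … with moves {2, 3, 4}:
k:     0  1  2  3  4  5
g(k):  0  0  1  1  2  2
So g(5) = 2.
Row B is a plain Nim row of size 10, so its Grundy value is 10.
The value of a disjunctive sum is the nim-sum of the parts.
Combined value = 2 XOR 10 = 8.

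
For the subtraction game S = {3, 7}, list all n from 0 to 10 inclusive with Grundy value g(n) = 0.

0, 1, 2, 6, 10

Compute g(0), g(1), … for moves {3, 7}:
g(0) = mex{} = 0
g(1) = mex{} = 0
g(2) = mex{} = 0
g(3) = mex{0} = 1
g(4) = mex{0} = 1
g(5) = mex{0} = 1
g(6) = mex{1} = 0
g(7) = mex{0,1} = 2
g(8) = mex{0,1} = 2
g(9) = mex{0} = 1
g(10) = mex{1,2} = 0
The P-positions (g = 0) in 0..10 are 0, 1, 2, 6, 10.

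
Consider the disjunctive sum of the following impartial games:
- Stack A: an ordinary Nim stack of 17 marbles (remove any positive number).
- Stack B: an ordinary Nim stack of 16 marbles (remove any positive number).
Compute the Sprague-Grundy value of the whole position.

1

Stack A is a plain Nim stack of size 17, so its Grundy value is 17.
Stack B is a plain Nim stack of size 16, so its Grundy value is 16.
By the Sprague-Grundy theorem, the Grundy value of a sum of independent games is the XOR of the component values.
Combined value = 17 ⊕ 16 = 1.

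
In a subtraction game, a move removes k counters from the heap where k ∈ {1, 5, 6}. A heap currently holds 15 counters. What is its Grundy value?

0

Compute g(0), g(1), … for moves {1, 5, 6}:
k:     0  1  2  3  4  5  6  7  8  9 10 11 12 13 14 15
g(k):  0  1  0  1  0  1  2  3  2  3  2  0  1  0  1  0
So g(15) = 0.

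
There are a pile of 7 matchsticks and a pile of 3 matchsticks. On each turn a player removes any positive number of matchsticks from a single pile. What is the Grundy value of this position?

4

In binary:
  111  (7)
  011  (3)
  ---
  100  (4)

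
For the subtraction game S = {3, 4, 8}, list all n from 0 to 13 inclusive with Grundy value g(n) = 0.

Build the Grundy sequence with g(k) = mex{g(k−s) : s ∈ {3, 4, 8}, s ≤ k}:
k:     0  1  2  3  4  5  6  7  8  9 10 11 12 13
g(k):  0  0  0  1  1  1  2  0  2  3  1  3  0  0
The P-positions (g = 0) in 0..13 are 0, 1, 2, 7, 12, 13.

0, 1, 2, 7, 12, 13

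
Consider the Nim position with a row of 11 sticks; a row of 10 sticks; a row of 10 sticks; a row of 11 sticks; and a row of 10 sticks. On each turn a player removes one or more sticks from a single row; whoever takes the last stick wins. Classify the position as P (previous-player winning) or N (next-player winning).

N-position

Nim-sum: 11 XOR 10 XOR 10 XOR 11 XOR 10 = 10.
The nim-sum is 10 ≠ 0, so this is an N-position: the player to move can win.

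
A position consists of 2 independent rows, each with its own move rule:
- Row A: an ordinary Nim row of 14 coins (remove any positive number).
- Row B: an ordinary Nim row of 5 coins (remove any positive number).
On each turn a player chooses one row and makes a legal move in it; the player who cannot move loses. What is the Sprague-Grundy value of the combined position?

11

Row A is a plain Nim row of size 14, so its Grundy value is 14.
Row B is a plain Nim row of size 5, so its Grundy value is 5.
By the Sprague-Grundy theorem, the Grundy value of a sum of independent games is the XOR of the component values.
Combined value = 14 ⊕ 5 = 11.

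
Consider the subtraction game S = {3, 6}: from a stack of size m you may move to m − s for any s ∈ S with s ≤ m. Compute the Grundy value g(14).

1

Compute g(0), g(1), … for moves {3, 6}:
g(0) = mex{} = 0
g(1) = mex{} = 0
g(2) = mex{} = 0
g(3) = mex{0} = 1
g(4) = mex{0} = 1
g(5) = mex{0} = 1
g(6) = mex{0,1} = 2
g(7) = mex{0,1} = 2
g(8) = mex{0,1} = 2
g(9) = mex{1,2} = 0
g(10) = mex{1,2} = 0
g(11) = mex{1,2} = 0
g(12) = mex{0,2} = 1
g(13) = mex{0,2} = 1
g(14) = mex{0,2} = 1
So g(14) = 1.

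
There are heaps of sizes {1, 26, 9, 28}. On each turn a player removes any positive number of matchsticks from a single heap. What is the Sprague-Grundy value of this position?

14

Compute the nim-sum pairwise:
1 ^ 26 = 27
27 ^ 9 = 18
18 ^ 28 = 14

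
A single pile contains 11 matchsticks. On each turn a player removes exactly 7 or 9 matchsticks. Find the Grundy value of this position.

1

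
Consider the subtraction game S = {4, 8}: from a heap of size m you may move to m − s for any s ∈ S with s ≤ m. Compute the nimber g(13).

0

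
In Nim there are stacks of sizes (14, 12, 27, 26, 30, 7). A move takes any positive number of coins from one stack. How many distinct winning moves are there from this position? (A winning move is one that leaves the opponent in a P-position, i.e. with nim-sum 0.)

Nim-sum: 14 ^ 12 ^ 27 ^ 26 ^ 30 ^ 7 = 26.
The overall nim-sum is X = 26. A stack of size p has a winning move iff p XOR X < p (reduce it to p XOR X).
  14: 14 XOR 26 = 20 ≥ 14 — no move.
  12: 12 XOR 26 = 22 ≥ 12 — no move.
  27: 27 XOR 26 = 1 < 27 — winning move (to 1).
  26: 26 XOR 26 = 0 < 26 — winning move (to 0).
  30: 30 XOR 26 = 4 < 30 — winning move (to 4).
  7: 7 XOR 26 = 29 ≥ 7 — no move.
That gives 3 winning moves.

3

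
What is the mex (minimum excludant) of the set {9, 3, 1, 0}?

The values 0, 1 are all present; 2 is the first non-negative integer missing from the set.

2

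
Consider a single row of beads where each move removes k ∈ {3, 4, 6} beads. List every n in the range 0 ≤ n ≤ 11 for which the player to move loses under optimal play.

Build the Grundy sequence with g(k) = mex{g(k−s) : s ∈ {3, 4, 6}, s ≤ k}:
k:     0  1  2  3  4  5  6  7  8  9 10 11
g(k):  0  0  0  1  1  1  2  2  2  0  0  0
The P-positions (g = 0) in 0..11 are 0, 1, 2, 9, 10, 11.

0, 1, 2, 9, 10, 11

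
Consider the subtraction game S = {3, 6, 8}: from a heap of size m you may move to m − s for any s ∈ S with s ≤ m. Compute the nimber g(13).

Grundy values for subtraction set {3, 6, 8}:
k:     0  1  2  3  4  5  6  7  8  9 10 11 12 13
g(k):  0  0  0  1  1  1  2  2  2  3  3  0  0  0
So g(13) = 0.

0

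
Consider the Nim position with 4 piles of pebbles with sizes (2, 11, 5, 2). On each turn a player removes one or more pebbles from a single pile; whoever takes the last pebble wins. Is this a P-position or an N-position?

Nim-sum: 2 ⊕ 11 ⊕ 5 ⊕ 2 = 14.
The nim-sum is 14 ≠ 0, so this is an N-position: the player to move can win.

N-position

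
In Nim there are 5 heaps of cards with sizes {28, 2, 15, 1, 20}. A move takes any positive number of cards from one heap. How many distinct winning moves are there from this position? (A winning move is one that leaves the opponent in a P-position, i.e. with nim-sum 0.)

3

Compute the nim-sum pairwise:
28 XOR 2 = 30
30 XOR 15 = 17
17 XOR 1 = 16
16 XOR 20 = 4
The overall nim-sum is X = 4. A heap of size p has a winning move iff p XOR X < p (reduce it to p XOR X).
  28: 28 XOR 4 = 24 < 28 — winning move (to 24).
  2: 2 XOR 4 = 6 ≥ 2 — no move.
  15: 15 XOR 4 = 11 < 15 — winning move (to 11).
  1: 1 XOR 4 = 5 ≥ 1 — no move.
  20: 20 XOR 4 = 16 < 20 — winning move (to 16).
That gives 3 winning moves.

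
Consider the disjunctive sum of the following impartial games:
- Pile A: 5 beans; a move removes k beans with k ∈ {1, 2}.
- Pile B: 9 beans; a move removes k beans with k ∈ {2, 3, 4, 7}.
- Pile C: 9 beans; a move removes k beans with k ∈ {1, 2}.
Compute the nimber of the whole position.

6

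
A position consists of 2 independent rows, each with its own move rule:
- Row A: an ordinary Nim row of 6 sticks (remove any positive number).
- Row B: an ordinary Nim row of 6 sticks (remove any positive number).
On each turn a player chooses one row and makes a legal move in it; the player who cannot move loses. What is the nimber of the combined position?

0

Row A is a plain Nim row of size 6, so its Grundy value is 6.
Row B is a plain Nim row of size 6, so its Grundy value is 6.
The value of a disjunctive sum is the nim-sum of the parts.
Combined value = 6 ⊕ 6 = 0.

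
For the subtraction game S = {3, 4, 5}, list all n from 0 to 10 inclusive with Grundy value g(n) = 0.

0, 1, 2, 8, 9, 10

Build the Grundy sequence with g(k) = mex{g(k−s) : s ∈ {3, 4, 5}, s ≤ k}:
g(0) = mex{} = 0
g(1) = mex{} = 0
g(2) = mex{} = 0
g(3) = mex{0} = 1
g(4) = mex{0} = 1
g(5) = mex{0} = 1
g(6) = mex{0,1} = 2
g(7) = mex{0,1} = 2
g(8) = mex{1} = 0
g(9) = mex{1,2} = 0
g(10) = mex{1,2} = 0
The P-positions (g = 0) in 0..10 are 0, 1, 2, 8, 9, 10.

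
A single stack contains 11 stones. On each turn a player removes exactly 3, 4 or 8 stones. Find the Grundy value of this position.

Build the Grundy sequence with g(k) = mex{g(k−s) : s ∈ {3, 4, 8}, s ≤ k}:
g(0) = mex{} = 0
g(1) = mex{} = 0
g(2) = mex{} = 0
g(3) = mex{0} = 1
g(4) = mex{0} = 1
g(5) = mex{0} = 1
g(6) = mex{0,1} = 2
g(7) = mex{1} = 0
g(8) = mex{0,1} = 2
g(9) = mex{0,1,2} = 3
g(10) = mex{0,2} = 1
g(11) = mex{0,1,2} = 3
So g(11) = 3.

3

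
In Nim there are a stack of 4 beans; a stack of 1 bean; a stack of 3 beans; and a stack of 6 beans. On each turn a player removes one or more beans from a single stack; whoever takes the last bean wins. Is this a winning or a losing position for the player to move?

Compute the nim-sum pairwise:
4 XOR 1 = 5
5 XOR 3 = 6
6 XOR 6 = 0
The nim-sum is 0, so this is a P-position: the player to move is in a losing position under optimal play.

Losing position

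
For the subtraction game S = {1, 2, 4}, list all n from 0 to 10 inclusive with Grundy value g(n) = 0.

Grundy values for subtraction set {1, 2, 4}:
g(0) = mex{} = 0
g(1) = mex{0} = 1
g(2) = mex{0,1} = 2
g(3) = mex{1,2} = 0
g(4) = mex{0,2} = 1
g(5) = mex{0,1} = 2
g(6) = mex{1,2} = 0
g(7) = mex{0,2} = 1
g(8) = mex{0,1} = 2
g(9) = mex{1,2} = 0
g(10) = mex{0,2} = 1
The P-positions (g = 0) in 0..10 are 0, 3, 6, 9.

0, 3, 6, 9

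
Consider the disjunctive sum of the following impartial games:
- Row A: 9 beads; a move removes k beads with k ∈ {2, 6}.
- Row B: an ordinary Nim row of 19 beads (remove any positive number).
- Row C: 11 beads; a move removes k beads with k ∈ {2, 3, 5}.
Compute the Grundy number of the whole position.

17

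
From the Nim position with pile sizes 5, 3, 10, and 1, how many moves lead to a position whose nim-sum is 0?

Compute the nim-sum pairwise:
5 XOR 3 = 6
6 XOR 10 = 12
12 XOR 1 = 13
The overall nim-sum is X = 13. A pile of size p has a winning move iff p XOR X < p (reduce it to p XOR X).
  5: 5 XOR 13 = 8 ≥ 5 — no move.
  3: 3 XOR 13 = 14 ≥ 3 — no move.
  10: 10 XOR 13 = 7 < 10 — winning move (to 7).
  1: 1 XOR 13 = 12 ≥ 1 — no move.
That gives 1 winning move.

1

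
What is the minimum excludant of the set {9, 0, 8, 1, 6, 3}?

The values 0, 1 are all present; 2 is the first non-negative integer missing from the set.

2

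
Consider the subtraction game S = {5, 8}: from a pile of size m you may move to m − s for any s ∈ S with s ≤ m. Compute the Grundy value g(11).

2

Grundy values for subtraction set {5, 8}:
k:     0  1  2  3  4  5  6  7  8  9 10 11
g(k):  0  0  0  0  0  1  1  1  1  1  2  2
So g(11) = 2.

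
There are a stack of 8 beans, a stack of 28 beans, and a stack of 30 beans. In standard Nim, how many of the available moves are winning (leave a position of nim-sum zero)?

Compute the nim-sum pairwise:
8 XOR 28 = 20
20 XOR 30 = 10
The overall nim-sum is X = 10. A stack of size p has a winning move iff p XOR X < p (reduce it to p XOR X).
  8: 8 XOR 10 = 2 < 8 — winning move (to 2).
  28: 28 XOR 10 = 22 < 28 — winning move (to 22).
  30: 30 XOR 10 = 20 < 30 — winning move (to 20).
That gives 3 winning moves.

3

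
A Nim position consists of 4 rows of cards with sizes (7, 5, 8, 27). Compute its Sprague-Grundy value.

17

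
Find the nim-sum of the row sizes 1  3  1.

Compute the nim-sum pairwise:
1 ^ 3 = 2
2 ^ 1 = 3

3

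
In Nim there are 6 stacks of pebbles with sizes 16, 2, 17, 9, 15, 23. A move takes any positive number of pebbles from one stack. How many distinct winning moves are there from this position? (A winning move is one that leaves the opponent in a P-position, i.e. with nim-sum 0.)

Compute the nim-sum pairwise:
16 ^ 2 = 18
18 ^ 17 = 3
3 ^ 9 = 10
10 ^ 15 = 5
5 ^ 23 = 18
The overall nim-sum is X = 18. A stack of size p has a winning move iff p XOR X < p (reduce it to p XOR X).
  16: 16 XOR 18 = 2 < 16 — winning move (to 2).
  2: 2 XOR 18 = 16 ≥ 2 — no move.
  17: 17 XOR 18 = 3 < 17 — winning move (to 3).
  9: 9 XOR 18 = 27 ≥ 9 — no move.
  15: 15 XOR 18 = 29 ≥ 15 — no move.
  23: 23 XOR 18 = 5 < 23 — winning move (to 5).
That gives 3 winning moves.

3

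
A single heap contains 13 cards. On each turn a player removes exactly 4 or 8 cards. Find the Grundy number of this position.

Compute g(0), g(1), … for moves {4, 8}:
k:     0  1  2  3  4  5  6  7  8  9 10 11 12 13
g(k):  0  0  0  0  1  1  1  1  2  2  2  2  0  0
So g(13) = 0.

0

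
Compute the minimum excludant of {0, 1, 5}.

The values 0, 1 are all present; 2 is the first non-negative integer missing from the set.

2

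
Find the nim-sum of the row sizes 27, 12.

Write each in binary and XOR column by column:
  11011  (27)
  01100  (12)
  -----
  10111  (23)

23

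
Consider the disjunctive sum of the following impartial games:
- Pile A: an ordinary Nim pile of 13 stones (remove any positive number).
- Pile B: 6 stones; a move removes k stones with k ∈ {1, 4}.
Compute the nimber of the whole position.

Pile A is a plain Nim pile of size 13, so its Grundy value is 13.
Build the Grundy sequence for pile B with g(k) = mex{g(k−s) : s ∈ {1, 4}, s ≤ k}:
g(0) = mex{} = 0
g(1) = mex{0} = 1
g(2) = mex{1} = 0
g(3) = mex{0} = 1
g(4) = mex{0,1} = 2
g(5) = mex{1,2} = 0
g(6) = mex{0} = 1
So g(6) = 1.
By the Sprague-Grundy theorem, the Grundy value of a sum of independent games is the XOR of the component values.
Combined value = 13 ⊕ 1 = 12.

12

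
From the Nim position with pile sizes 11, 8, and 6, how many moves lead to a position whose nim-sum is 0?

1

In binary:
  1011  (11)
  1000  (8)
  0110  (6)
  ----
  0101  (5)
The overall nim-sum is X = 5. A pile of size p has a winning move iff p XOR X < p (reduce it to p XOR X).
  11: 11 XOR 5 = 14 ≥ 11 — no move.
  8: 8 XOR 5 = 13 ≥ 8 — no move.
  6: 6 XOR 5 = 3 < 6 — winning move (to 3).
That gives 1 winning move.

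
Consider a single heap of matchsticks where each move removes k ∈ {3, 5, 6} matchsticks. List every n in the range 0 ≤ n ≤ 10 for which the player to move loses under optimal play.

Grundy values for subtraction set {3, 5, 6}:
k:     0  1  2  3  4  5  6  7  8  9 10
g(k):  0  0  0  1  1  1  2  2  2  0  0
The P-positions (g = 0) in 0..10 are 0, 1, 2, 9, 10.

0, 1, 2, 9, 10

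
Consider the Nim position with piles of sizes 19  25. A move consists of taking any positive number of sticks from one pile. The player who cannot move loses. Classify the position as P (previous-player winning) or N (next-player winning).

Nim-sum: 19 ^ 25 = 10.
The nim-sum is 10 ≠ 0, so this is an N-position: the player to move can win.

N-position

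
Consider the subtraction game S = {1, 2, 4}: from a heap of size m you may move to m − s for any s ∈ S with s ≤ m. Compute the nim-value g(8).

2

Build the Grundy sequence with g(k) = mex{g(k−s) : s ∈ {1, 2, 4}, s ≤ k}:
g(0) = mex{} = 0
g(1) = mex{0} = 1
g(2) = mex{0,1} = 2
g(3) = mex{1,2} = 0
g(4) = mex{0,2} = 1
g(5) = mex{0,1} = 2
g(6) = mex{1,2} = 0
g(7) = mex{0,2} = 1
g(8) = mex{0,1} = 2
So g(8) = 2.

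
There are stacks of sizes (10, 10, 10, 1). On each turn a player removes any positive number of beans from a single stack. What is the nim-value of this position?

11

Compute the nim-sum pairwise:
10 XOR 10 = 0
0 XOR 10 = 10
10 XOR 1 = 11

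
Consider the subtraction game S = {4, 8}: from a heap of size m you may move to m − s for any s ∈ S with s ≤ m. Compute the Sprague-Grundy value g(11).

Compute g(0), g(1), … for moves {4, 8}:
g(0) = mex{} = 0
g(1) = mex{} = 0
g(2) = mex{} = 0
g(3) = mex{} = 0
g(4) = mex{0} = 1
g(5) = mex{0} = 1
g(6) = mex{0} = 1
g(7) = mex{0} = 1
g(8) = mex{0,1} = 2
g(9) = mex{0,1} = 2
g(10) = mex{0,1} = 2
g(11) = mex{0,1} = 2
So g(11) = 2.

2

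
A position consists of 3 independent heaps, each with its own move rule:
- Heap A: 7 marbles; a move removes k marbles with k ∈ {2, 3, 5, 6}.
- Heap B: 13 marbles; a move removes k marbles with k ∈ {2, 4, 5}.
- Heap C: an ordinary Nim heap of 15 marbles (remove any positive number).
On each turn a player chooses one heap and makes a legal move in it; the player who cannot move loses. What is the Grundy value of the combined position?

Build the Grundy sequence for heap A with g(k) = mex{g(k−s) : s ∈ {2, 3, 5, 6}, s ≤ k}:
g(0) = mex{} = 0
g(1) = mex{} = 0
g(2) = mex{0} = 1
g(3) = mex{0} = 1
g(4) = mex{0,1} = 2
g(5) = mex{0,1} = 2
g(6) = mex{0,1,2} = 3
g(7) = mex{0,1,2} = 3
So g(7) = 3.
Build the Grundy sequence for heap B with g(k) = mex{g(k−s) : s ∈ {2, 4, 5}, s ≤ k}:
g(0) = mex{} = 0
g(1) = mex{} = 0
g(2) = mex{0} = 1
g(3) = mex{0} = 1
g(4) = mex{0,1} = 2
g(5) = mex{0,1} = 2
g(6) = mex{0,1,2} = 3
g(7) = mex{1,2} = 0
g(8) = mex{1,2,3} = 0
g(9) = mex{0,2} = 1
g(10) = mex{0,2,3} = 1
g(11) = mex{0,1,3} = 2
g(12) = mex{0,1} = 2
g(13) = mex{0,1,2} = 3
So g(13) = 3.
Heap C is a plain Nim heap of size 15, so its Grundy value is 15.
The value of a disjunctive sum is the nim-sum of the parts.
Combined value = 3 ⊕ 3 ⊕ 15 = 15.

15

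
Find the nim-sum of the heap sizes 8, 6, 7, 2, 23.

Nim-sum: 8 XOR 6 XOR 7 XOR 2 XOR 23 = 28.

28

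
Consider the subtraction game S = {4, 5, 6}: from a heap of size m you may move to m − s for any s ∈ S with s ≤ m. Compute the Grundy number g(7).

Compute g(0), g(1), … for moves {4, 5, 6}:
k:     0  1  2  3  4  5  6  7
g(k):  0  0  0  0  1  1  1  1
So g(7) = 1.

1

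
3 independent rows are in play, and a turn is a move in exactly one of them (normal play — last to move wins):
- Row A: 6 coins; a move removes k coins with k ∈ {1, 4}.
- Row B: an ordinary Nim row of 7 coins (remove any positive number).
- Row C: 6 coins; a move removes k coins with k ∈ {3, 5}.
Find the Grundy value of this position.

Build the Grundy sequence for row A with g(k) = mex{g(k−s) : s ∈ {1, 4}, s ≤ k}:
k:     0  1  2  3  4  5  6
g(k):  0  1  0  1  2  0  1
So g(6) = 1.
Row B is a plain Nim row of size 7, so its Grundy value is 7.
Grundy values for row C (subtraction set {3, 5}):
k:     0  1  2  3  4  5  6
g(k):  0  0  0  1  1  1  2
So g(6) = 2.
By the Sprague-Grundy theorem, the Grundy value of a sum of independent games is the XOR of the component values.
Combined value = 1 ⊕ 7 ⊕ 2 = 4.

4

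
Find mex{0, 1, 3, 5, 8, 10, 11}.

The values 0, 1 are all present; 2 is the first non-negative integer missing from the set.

2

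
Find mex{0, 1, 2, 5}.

The values 0, 1, 2 are all present; 3 is the first non-negative integer missing from the set.

3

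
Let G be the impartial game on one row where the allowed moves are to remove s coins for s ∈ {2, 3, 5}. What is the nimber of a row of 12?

Grundy values for subtraction set {2, 3, 5}:
k:     0  1  2  3  4  5  6  7  8  9 10 11 12
g(k):  0  0  1  1  2  2  3  0  0  1  1  2  2
So g(12) = 2.

2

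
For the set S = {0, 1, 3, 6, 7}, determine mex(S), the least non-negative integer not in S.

2

The values 0, 1 are all present; 2 is the first non-negative integer missing from the set.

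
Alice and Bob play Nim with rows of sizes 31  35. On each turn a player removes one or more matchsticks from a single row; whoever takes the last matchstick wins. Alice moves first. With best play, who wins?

Nim-sum: 31 ^ 35 = 60.
The nim-sum is 60 ≠ 0, so this is an N-position: the player to move can win; Alice has a winning move.

Alice wins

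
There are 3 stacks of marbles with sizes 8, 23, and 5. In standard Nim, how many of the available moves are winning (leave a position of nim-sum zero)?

Nim-sum: 8 ^ 23 ^ 5 = 26.
The overall nim-sum is X = 26. A stack of size p has a winning move iff p XOR X < p (reduce it to p XOR X).
  8: 8 XOR 26 = 18 ≥ 8 — no move.
  23: 23 XOR 26 = 13 < 23 — winning move (to 13).
  5: 5 XOR 26 = 31 ≥ 5 — no move.
That gives 1 winning move.

1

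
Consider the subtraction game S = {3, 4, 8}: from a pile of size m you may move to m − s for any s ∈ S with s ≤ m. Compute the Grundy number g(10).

1

Build the Grundy sequence with g(k) = mex{g(k−s) : s ∈ {3, 4, 8}, s ≤ k}:
k:     0  1  2  3  4  5  6  7  8  9 10
g(k):  0  0  0  1  1  1  2  0  2  3  1
So g(10) = 1.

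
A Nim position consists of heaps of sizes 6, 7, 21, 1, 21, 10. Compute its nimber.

10

Compute the nim-sum pairwise:
6 ^ 7 = 1
1 ^ 21 = 20
20 ^ 1 = 21
21 ^ 21 = 0
0 ^ 10 = 10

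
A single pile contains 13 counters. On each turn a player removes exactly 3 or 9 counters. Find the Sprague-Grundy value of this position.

Grundy values for subtraction set {3, 9}:
k:     0  1  2  3  4  5  6  7  8  9 10 11 12 13
g(k):  0  0  0  1  1  1  0  0  0  1  1  1  0  0
So g(13) = 0.

0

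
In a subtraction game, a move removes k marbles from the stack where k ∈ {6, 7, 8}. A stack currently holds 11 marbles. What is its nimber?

1

Build the Grundy sequence with g(k) = mex{g(k−s) : s ∈ {6, 7, 8}, s ≤ k}:
k:     0  1  2  3  4  5  6  7  8  9 10 11
g(k):  0  0  0  0  0  0  1  1  1  1  1  1
So g(11) = 1.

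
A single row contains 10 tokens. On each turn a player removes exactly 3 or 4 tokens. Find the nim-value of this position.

1

Build the Grundy sequence with g(k) = mex{g(k−s) : s ∈ {3, 4}, s ≤ k}:
k:     0  1  2  3  4  5  6  7  8  9 10
g(k):  0  0  0  1  1  1  2  0  0  0  1
So g(10) = 1.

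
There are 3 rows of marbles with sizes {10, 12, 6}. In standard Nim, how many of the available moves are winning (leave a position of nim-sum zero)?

0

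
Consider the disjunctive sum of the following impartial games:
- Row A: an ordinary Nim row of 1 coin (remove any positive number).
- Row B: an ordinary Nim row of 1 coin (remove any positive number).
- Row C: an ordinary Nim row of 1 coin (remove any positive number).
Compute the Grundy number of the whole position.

1

Row A is a plain Nim row of size 1, so its Grundy value is 1.
Row B is a plain Nim row of size 1, so its Grundy value is 1.
Row C is a plain Nim row of size 1, so its Grundy value is 1.
By the Sprague-Grundy theorem, the Grundy value of a sum of independent games is the XOR of the component values.
Combined value = 1 XOR 1 XOR 1 = 1.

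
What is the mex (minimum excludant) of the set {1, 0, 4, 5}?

2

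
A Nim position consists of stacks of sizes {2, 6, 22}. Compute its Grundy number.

18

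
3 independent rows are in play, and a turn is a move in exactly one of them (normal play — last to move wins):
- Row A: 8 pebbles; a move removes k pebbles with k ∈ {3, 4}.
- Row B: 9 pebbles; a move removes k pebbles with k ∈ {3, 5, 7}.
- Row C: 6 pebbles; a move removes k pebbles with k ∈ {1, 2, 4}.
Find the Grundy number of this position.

3

Build the Grundy sequence for row A with g(k) = mex{g(k−s) : s ∈ {3, 4}, s ≤ k}:
g(0) = mex{} = 0
g(1) = mex{} = 0
g(2) = mex{} = 0
g(3) = mex{0} = 1
g(4) = mex{0} = 1
g(5) = mex{0} = 1
g(6) = mex{0,1} = 2
g(7) = mex{1} = 0
g(8) = mex{1} = 0
So g(8) = 0.
For row B, compute g(0), g(1), … with moves {3, 5, 7}:
g(0) = mex{} = 0
g(1) = mex{} = 0
g(2) = mex{} = 0
g(3) = mex{0} = 1
g(4) = mex{0} = 1
g(5) = mex{0} = 1
g(6) = mex{0,1} = 2
g(7) = mex{0,1} = 2
g(8) = mex{0,1} = 2
g(9) = mex{0,1,2} = 3
So g(9) = 3.
For row C, compute g(0), g(1), … with moves {1, 2, 4}:
g(0) = mex{} = 0
g(1) = mex{0} = 1
g(2) = mex{0,1} = 2
g(3) = mex{1,2} = 0
g(4) = mex{0,2} = 1
g(5) = mex{0,1} = 2
g(6) = mex{1,2} = 0
So g(6) = 0.
By the Sprague-Grundy theorem, the Grundy value of a sum of independent games is the XOR of the component values.
Combined value = 0 ⊕ 3 ⊕ 0 = 3.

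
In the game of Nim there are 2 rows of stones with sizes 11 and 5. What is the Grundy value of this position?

Nim-sum: 11 ^ 5 = 14.

14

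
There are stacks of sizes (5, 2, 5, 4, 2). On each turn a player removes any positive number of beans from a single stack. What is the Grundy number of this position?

4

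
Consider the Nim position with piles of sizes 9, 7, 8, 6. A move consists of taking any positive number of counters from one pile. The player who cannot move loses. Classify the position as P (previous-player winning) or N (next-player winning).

P-position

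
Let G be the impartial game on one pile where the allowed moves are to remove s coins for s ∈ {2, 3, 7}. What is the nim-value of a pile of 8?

Grundy values for subtraction set {2, 3, 7}:
k:     0  1  2  3  4  5  6  7  8
g(k):  0  0  1  1  2  0  0  1  1
So g(8) = 1.

1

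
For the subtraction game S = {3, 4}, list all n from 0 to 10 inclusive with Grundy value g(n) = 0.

0, 1, 2, 7, 8, 9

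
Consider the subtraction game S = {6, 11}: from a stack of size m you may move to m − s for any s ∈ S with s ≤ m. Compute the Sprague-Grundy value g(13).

2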